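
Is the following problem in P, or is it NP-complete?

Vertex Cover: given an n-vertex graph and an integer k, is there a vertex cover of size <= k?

This problem is NP-complete: one of Karp's 21 NP-complete problems (with k part of the input; for any fixed constant k it is in P).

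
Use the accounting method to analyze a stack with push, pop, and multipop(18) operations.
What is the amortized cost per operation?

Assign 2 credits per push (1 for the push, 1 saved for a future pop). Each pop or element popped by multipop(18) uses 1 saved credit. Total credits never go negative, so amortized cost is O(1).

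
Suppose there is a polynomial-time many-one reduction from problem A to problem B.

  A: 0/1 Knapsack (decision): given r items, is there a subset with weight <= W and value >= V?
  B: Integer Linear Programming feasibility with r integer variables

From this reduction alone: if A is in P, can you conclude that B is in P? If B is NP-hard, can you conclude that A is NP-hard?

A poly-time reduction A <=_p B transfers tractability DOWN (B easy => A easy) and hardness UP (A hard => B hard), not the reverse.
From A in P, the reduction alone does NOT give B in P: any problem in P trivially reduces to SAT, yet SAT is not known to be in P.
From B NP-hard, the reduction alone does NOT give A NP-hard: again, easy problems reduce to hard ones.
(Here in fact A is NP-complete and B is NP-complete.)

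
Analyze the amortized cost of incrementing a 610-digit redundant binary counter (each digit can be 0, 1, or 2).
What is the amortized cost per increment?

A redundant counter on 610 digits allows digit values 0, 1, 2. Increment adds 1 to the least significant digit and carries any 2 to a 0 plus +1 on the next digit. With potential Phi = (number of 2-digits), each increment does O(1) actual work plus a chain of carries, each of which decreases Phi by 1. Amortized O(1).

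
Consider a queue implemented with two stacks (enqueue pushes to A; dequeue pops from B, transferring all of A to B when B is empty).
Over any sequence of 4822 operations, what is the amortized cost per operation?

Each element is pushed to A once, popped once, pushed to B once, and popped once: 4 unit operations over its lifetime. Over 4822 operations the total work is O(4822). Amortized O(1) per enqueue/dequeue.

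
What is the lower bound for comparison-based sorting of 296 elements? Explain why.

A comparison-based sorting algorithm corresponds to a decision tree. With 296! possible permutations, the tree has 296! leaves. The height is at least log_2(296!) = Omega(n log n) by Stirling's approximation.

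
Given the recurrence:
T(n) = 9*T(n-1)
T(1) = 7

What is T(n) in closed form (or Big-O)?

Each step multiplies by 9. T(n) = T(1)*9^(n-1) = 7*9^(n-1).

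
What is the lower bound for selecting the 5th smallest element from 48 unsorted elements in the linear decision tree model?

Selecting the 5th smallest of 48 elements requires Omega(n) comparisons. Every element must be compared at least once. The BFPRT algorithm achieves O(n), making this tight.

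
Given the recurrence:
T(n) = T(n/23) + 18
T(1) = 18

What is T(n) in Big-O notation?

Each step divides n by 23 and adds 18. After log_23(n) steps, T(n) = O(log n).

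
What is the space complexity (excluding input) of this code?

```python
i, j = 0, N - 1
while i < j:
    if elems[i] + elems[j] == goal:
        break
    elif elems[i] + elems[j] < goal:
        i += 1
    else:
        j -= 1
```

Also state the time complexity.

Space complexity: O(1).
Only a constant amount of auxiliary storage is used; nothing grows with n.
Time complexity: O(n).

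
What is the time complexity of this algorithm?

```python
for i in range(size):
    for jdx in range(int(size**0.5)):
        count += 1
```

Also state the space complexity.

Time complexity: O(n * sqrt(n)).
Space complexity: O(1).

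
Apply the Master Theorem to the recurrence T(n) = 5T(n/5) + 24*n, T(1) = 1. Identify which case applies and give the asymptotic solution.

a=5, b=5, f(n)=24*n.
log_5(5) = 1, so n^(log_b(a)) = n.
f(n) = Theta(n), so Case 2 applies.
T(n) = Theta(n log n).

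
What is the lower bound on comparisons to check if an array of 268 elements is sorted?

To verify 268 elements are sorted, we must compare each consecutive pair. Skipping any pair allows an adversary to swap them. Therefore 267 comparisons are necessary and sufficient.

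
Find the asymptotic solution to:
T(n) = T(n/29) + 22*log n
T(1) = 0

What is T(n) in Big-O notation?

Each of the log_29(n) levels adds O(log n). T(n) = O(log^2 n).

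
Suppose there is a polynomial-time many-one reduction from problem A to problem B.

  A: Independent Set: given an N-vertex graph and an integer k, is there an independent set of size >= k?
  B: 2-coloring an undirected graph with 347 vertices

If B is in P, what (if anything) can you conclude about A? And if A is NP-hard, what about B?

A poly-time reduction A <=_p B means any A-instance can be transformed to a B-instance in poly time.
If B is in P: compose the reduction with B's poly-time algorithm to solve A in poly time, so A is in P.
If A is NP-hard: every NP problem reduces to A, which reduces to B; composing reductions, every NP problem reduces to B, so B is NP-hard.
(Here in fact A is NP-complete and B is in P, so no such reduction is known -- its existence would imply P = NP; the analysis concerns only what the assumed reduction would or would not let you conclude.)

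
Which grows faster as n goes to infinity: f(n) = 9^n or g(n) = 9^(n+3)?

f(n) = 9^n and g(n) = 9^(n+3) are Theta of each other: 9^(n+3) = 9^3 * 9^n = Theta(9^n).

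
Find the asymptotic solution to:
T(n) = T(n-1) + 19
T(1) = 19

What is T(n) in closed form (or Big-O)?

Unrolling: T(n) = T(n-1) + 19 = T(n-2) + 2*19 = ... = T(1) + (n-1)*19 = 19 + (n-1)*19 = 19n.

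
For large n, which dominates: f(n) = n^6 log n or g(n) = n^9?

g(n) = n^9 grows faster: n^9 / (n^6 log n) = n^3/log n -> infinity.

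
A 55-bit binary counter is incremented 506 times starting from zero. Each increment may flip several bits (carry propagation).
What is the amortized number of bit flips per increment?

Bit i flips on every 2^i-th increment, so over 506 increments bit i flips floor(506/2^i) times. Summing over i: total flips < 2 * 506. Amortized: < 2 = O(1) per increment.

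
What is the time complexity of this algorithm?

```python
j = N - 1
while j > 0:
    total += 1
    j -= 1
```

Time complexity: O(n).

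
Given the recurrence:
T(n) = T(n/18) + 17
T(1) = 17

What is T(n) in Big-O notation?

Each step divides n by 18 and adds 17. After log_18(n) steps, T(n) = O(log n).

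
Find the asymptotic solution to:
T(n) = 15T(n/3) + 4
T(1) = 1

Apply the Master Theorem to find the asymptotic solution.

a=15, b=3, f(n)=4. log_3(15) = 2.465. Case 1 of Master Theorem: T(n) = O(n^2.465).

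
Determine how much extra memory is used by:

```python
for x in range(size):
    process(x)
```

Space complexity: O(1).
Only a constant amount of auxiliary storage is used; nothing grows with n.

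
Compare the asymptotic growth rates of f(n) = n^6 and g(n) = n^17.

g(n) = n^17 grows faster: n^17/n^6 = n^11 -> infinity.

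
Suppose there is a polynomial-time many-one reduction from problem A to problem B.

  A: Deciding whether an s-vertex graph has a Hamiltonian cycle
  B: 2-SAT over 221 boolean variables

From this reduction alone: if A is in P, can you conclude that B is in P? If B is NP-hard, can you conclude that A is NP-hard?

A poly-time reduction A <=_p B transfers tractability DOWN (B easy => A easy) and hardness UP (A hard => B hard), not the reverse.
From A in P, the reduction alone does NOT give B in P: any problem in P trivially reduces to SAT, yet SAT is not known to be in P.
From B NP-hard, the reduction alone does NOT give A NP-hard: again, easy problems reduce to hard ones.
(Here in fact A is NP-complete and B is in P, so no such reduction is known -- its existence would imply P = NP; the analysis concerns only what the assumed reduction would or would not let you conclude.)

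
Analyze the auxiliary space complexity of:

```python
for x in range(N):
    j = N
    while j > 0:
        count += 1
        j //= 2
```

Space complexity: O(1).
Only a constant amount of auxiliary storage is used; nothing grows with n.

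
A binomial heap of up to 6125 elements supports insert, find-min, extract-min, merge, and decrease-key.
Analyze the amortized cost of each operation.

A binomial heap with n <= 6125 elements has at most floor(log_2 6125) + 1 = 13 trees. Using potential Phi = number of trees: Insert adds one tree, but cascading merges reduce count -- amortized O(1). Find-min reads the cached minimum pointer: O(1). Extract-min creates O(log n) new trees: O(log n). Merge combines tree lists: O(log n). Decrease-key sifts the element up its tree of height <= log n: O(log n).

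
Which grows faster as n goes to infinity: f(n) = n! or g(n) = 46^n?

f(n) = n! grows faster: n!/46^n -> infinity by Stirling.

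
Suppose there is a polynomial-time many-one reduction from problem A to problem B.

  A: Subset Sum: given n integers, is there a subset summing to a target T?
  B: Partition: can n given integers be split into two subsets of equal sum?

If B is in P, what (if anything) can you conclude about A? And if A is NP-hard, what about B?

A poly-time reduction A <=_p B means any A-instance can be transformed to a B-instance in poly time.
If B is in P: compose the reduction with B's poly-time algorithm to solve A in poly time, so A is in P.
If A is NP-hard: every NP problem reduces to A, which reduces to B; composing reductions, every NP problem reduces to B, so B is NP-hard.
(Here in fact A is NP-complete and B is NP-complete.)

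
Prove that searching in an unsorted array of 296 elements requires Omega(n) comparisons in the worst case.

An adversary can always place the target in the last position checked. Until all 296 positions are examined, the target might be in any unchecked position. Therefore 296 comparisons are necessary.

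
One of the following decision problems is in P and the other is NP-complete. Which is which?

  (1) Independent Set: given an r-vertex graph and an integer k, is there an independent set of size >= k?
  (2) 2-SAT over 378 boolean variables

(1) is NP-complete: complement of Clique (with k part of the input).
(2) is P: 2-SAT is solvable in linear time via implication-graph SCCs.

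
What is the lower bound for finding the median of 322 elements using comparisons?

To find the median of 322 elements, every element must be compared at least once, so the lower bound is Omega(n). The BFPRT algorithm achieves O(n), making this tight.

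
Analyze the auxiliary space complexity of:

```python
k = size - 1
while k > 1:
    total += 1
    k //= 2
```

Space complexity: O(1).
Only a constant amount of auxiliary storage is used; nothing grows with n.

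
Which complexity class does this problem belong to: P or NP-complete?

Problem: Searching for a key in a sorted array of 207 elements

This problem is in P: binary search runs in O(log n).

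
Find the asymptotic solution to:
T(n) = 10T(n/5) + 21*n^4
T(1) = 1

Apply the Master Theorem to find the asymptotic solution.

a=10, b=5, f(n)=21*n^4. log_5(10) = 1.431 < 4. Case 3: T(n) = O(n^4).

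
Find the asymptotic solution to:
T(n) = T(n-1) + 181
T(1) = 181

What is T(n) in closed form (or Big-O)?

Unrolling: T(n) = T(n-1) + 181 = T(n-2) + 2*181 = ... = T(1) + (n-1)*181 = 181 + (n-1)*181 = 181n.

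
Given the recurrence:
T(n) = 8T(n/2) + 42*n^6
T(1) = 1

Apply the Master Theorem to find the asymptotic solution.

a=8, b=2, f(n)=42*n^6. log_2(8) = 3 < 6. Case 3: T(n) = O(n^6).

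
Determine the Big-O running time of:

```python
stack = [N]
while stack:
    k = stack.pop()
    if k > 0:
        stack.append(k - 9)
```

Time complexity: O(n).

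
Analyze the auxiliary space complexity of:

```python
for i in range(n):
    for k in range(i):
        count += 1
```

Space complexity: O(1).
Only a constant amount of auxiliary storage is used; nothing grows with n.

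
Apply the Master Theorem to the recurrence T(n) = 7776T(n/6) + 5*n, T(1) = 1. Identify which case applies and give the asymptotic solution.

a=7776, b=6, f(n)=5*n.
log_6(7776) = 5 > 1.
Since f(n) = O(n^1) is polynomially smaller than n^5, Case 1 applies.
T(n) = Theta(n^5).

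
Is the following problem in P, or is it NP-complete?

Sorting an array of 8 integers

This problem is in P: merge sort runs in O(n log n).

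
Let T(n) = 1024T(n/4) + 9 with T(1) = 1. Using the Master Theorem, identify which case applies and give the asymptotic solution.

a=1024, b=4, f(n)=9.
log_4(1024) = 5 > 0.
Since f(n) = O(n^0) is polynomially smaller than n^5, Case 1 applies.
T(n) = Theta(n^5).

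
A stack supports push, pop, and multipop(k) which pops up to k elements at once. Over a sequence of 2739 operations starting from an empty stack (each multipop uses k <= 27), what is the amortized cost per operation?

Each element is pushed exactly once and popped at most once (whether by pop or as part of a multipop). So the total number of individual pops over the whole sequence is at most the number of pushes, which is at most 2739. Total work <= 2 * 2739, hence O(1) amortized per operation.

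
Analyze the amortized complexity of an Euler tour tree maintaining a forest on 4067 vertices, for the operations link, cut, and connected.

An Euler tour tree stores each tree's Euler tour as a balanced BST keyed by tour position. On 4067 vertices: link concatenates two tours via O(1) splits/joins of size <= 2*4067 (O(log n)); cut splits the tour at the two occurrences of the edge (O(log n)); connected compares BST roots (O(log n) to find the root). All O(log n) amortized.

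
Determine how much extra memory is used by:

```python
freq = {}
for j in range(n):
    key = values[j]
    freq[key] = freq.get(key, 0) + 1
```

Space complexity: O(n).
Auxiliary storage grows linearly with the input size n in the worst case.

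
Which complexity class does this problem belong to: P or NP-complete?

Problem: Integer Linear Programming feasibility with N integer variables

This problem is NP-complete: ILP feasibility is NP-complete (LP relaxation is in P).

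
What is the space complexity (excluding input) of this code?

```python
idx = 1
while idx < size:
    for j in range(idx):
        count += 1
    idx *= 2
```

Space complexity: O(1).
Only a constant amount of auxiliary storage is used; nothing grows with n.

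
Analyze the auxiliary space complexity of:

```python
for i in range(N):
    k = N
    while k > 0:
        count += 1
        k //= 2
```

Space complexity: O(1).
Only a constant amount of auxiliary storage is used; nothing grows with n.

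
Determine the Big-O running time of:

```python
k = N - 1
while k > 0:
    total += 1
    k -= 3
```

Time complexity: O(n).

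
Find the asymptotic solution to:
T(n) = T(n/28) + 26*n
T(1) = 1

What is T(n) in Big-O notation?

Geometric series: 26*n*(1 + 1/28 + 1/28^2 + ...) = O(n). T(n) = O(n).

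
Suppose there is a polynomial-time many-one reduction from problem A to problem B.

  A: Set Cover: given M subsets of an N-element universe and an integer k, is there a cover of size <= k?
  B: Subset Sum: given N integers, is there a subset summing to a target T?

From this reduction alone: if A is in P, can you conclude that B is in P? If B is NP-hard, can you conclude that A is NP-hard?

A poly-time reduction A <=_p B transfers tractability DOWN (B easy => A easy) and hardness UP (A hard => B hard), not the reverse.
From A in P, the reduction alone does NOT give B in P: any problem in P trivially reduces to SAT, yet SAT is not known to be in P.
From B NP-hard, the reduction alone does NOT give A NP-hard: again, easy problems reduce to hard ones.
(Here in fact A is NP-complete and B is NP-complete.)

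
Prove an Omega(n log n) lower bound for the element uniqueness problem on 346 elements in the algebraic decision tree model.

In the algebraic decision tree model, element uniqueness on 346 elements is equivalent to determining which cell of an arrangement of C(346,2) = 59685 hyperplanes x_i = x_j contains the input point. Ben-Or's theorem shows this requires Omega(n log n).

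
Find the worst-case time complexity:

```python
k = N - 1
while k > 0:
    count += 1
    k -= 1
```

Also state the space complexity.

Time complexity: O(n).
Space complexity: O(1).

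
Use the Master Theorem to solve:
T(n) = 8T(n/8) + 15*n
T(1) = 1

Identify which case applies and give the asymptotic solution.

a=8, b=8, f(n)=15*n.
log_8(8) = 1, so n^(log_b(a)) = n.
f(n) = Theta(n), so Case 2 applies.
T(n) = Theta(n log n).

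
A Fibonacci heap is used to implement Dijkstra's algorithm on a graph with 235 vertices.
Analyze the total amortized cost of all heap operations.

Dijkstra performs 235 insert, 235 extract-min, and at most E decrease-key operations. With Fibonacci heap: insert O(1) amortized, extract-min O(log n) amortized, decrease-key O(1) amortized. Total with n = 235: O(n * 1 + n * log n + E * 1) = O(n log n + E).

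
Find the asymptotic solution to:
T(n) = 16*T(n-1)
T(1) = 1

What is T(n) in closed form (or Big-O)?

Each step multiplies by 16. T(n) = T(1)*16^(n-1) = 16^(n-1).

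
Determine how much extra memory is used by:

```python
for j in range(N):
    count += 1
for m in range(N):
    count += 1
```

Space complexity: O(1).
Only a constant amount of auxiliary storage is used; nothing grows with n.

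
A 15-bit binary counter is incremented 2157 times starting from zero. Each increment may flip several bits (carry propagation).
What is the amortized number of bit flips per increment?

Bit i flips on every 2^i-th increment, so over 2157 increments bit i flips floor(2157/2^i) times. Summing over i: total flips < 2 * 2157. Amortized: < 2 = O(1) per increment.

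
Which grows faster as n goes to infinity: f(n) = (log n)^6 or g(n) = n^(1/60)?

g(n) = n^(1/60) grows faster: any positive power of n dominates any polylog.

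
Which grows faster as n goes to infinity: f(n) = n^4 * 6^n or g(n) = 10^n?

g(n) = 10^n grows faster: 10^n / (n^4 6^n) = (10/6)^n / n^4 -> infinity since 10/6 > 1.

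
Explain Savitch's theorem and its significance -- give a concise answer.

Savitch's theorem states that NSPACE(f(n)) is contained in DSPACE(f(n)^2) for f(n) >= log n. In particular, NPSPACE = PSPACE, meaning nondeterminism does not significantly help for space-bounded computation. This contrasts with time, where we do not know if P = NP.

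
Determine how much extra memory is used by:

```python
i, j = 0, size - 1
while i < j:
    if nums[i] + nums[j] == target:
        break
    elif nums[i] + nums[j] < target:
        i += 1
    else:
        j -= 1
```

Space complexity: O(1).
Only a constant amount of auxiliary storage is used; nothing grows with n.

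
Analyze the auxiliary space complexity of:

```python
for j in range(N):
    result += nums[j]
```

Space complexity: O(1).
Only a constant amount of auxiliary storage is used; nothing grows with n.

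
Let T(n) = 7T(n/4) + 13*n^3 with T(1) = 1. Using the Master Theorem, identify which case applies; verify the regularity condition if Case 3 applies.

a=7, b=4, f(n)=13*n^3.
log_4(7) = 1.404 < 3.
f(n) = Omega(n^(1.404+epsilon)) for some epsilon > 0, so Case 3 is the candidate.
Regularity: a*f(n/b) = 7*13*(n/4)^3 = (7/64)*13*n^3 <= c*f(n) with c = 7/64 < 1. Satisfied.
Case 3: T(n) = Theta(n^3).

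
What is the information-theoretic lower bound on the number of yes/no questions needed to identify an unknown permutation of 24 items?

There are 24! = 620448401733239439360000 permutations. Each yes/no question gives at most 1 bit, so at least ceil(log_2(620448401733239439360000)) = 80 questions are needed.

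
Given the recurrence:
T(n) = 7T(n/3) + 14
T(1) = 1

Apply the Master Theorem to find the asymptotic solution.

a=7, b=3, f(n)=14. log_3(7) = 1.771. Case 1 of Master Theorem: T(n) = O(n^1.771).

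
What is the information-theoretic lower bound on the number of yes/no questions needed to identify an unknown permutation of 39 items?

There are 39! = 20397882081197443358640281739902897356800000000 permutations. Each yes/no question gives at most 1 bit, so at least ceil(log_2(20397882081197443358640281739902897356800000000)) = 154 questions are needed.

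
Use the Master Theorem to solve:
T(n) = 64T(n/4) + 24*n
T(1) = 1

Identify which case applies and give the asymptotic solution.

a=64, b=4, f(n)=24*n.
log_4(64) = 3 > 1.
Since f(n) = O(n^1) is polynomially smaller than n^3, Case 1 applies.
T(n) = Theta(n^3).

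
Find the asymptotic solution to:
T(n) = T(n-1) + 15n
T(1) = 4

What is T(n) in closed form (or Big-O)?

Unrolling: T(n) = 4 + 15*(2 + 3 + ... + n) = 4 + 15*(n(n+1)/2 - 1) = O(n^2).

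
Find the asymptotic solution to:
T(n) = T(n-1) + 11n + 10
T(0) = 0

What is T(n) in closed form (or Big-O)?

Dominant term in sum is 11*sum(i, i=1..n) = 11*n*(n+1)/2 = O(n^2).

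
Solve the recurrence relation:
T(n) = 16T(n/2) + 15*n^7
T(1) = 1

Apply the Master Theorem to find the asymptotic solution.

a=16, b=2, f(n)=15*n^7. log_2(16) = 4 < 7. Case 3: T(n) = O(n^7).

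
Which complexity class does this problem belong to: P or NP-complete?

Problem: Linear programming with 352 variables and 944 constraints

This problem is in P: the ellipsoid and interior-point methods run in polynomial time.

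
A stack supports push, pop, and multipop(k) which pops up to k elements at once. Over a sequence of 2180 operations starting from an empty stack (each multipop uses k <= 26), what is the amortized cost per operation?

Each element is pushed exactly once and popped at most once (whether by pop or as part of a multipop). So the total number of individual pops over the whole sequence is at most the number of pushes, which is at most 2180. Total work <= 2 * 2180, hence O(1) amortized per operation.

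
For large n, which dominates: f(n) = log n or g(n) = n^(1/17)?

g(n) = n^(1/17) grows faster: any positive power of n dominates log n.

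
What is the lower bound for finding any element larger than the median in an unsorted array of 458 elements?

To find an element larger than the median of 458 elements, we must see Omega(n) elements. Without seeing enough elements, an adversary can make any unseen element the median.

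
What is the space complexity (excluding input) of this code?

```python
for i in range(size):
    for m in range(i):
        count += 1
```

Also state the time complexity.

Space complexity: O(1).
Only a constant amount of auxiliary storage is used; nothing grows with n.
Time complexity: O(n^2).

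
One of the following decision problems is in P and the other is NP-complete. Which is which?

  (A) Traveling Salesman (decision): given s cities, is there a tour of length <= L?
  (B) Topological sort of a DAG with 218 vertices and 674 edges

(A) is NP-complete: reduces from Hamiltonian Cycle.
(B) is P: DFS-based topological sort runs in O(V+E).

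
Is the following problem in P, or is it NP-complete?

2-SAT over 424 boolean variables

This problem is in P: 2-SAT is solvable in linear time via implication-graph SCCs.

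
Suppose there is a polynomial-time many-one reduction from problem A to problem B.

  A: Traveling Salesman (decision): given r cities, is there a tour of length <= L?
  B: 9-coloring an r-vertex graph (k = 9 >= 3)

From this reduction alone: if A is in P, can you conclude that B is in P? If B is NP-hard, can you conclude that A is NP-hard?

A poly-time reduction A <=_p B transfers tractability DOWN (B easy => A easy) and hardness UP (A hard => B hard), not the reverse.
From A in P, the reduction alone does NOT give B in P: any problem in P trivially reduces to SAT, yet SAT is not known to be in P.
From B NP-hard, the reduction alone does NOT give A NP-hard: again, easy problems reduce to hard ones.
(Here in fact A is NP-complete and B is NP-complete.)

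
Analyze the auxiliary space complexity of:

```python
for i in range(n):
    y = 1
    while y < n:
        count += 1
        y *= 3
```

Space complexity: O(1).
Only a constant amount of auxiliary storage is used; nothing grows with n.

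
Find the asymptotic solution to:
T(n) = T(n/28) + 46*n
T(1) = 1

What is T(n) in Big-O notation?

Geometric series: 46*n*(1 + 1/28 + 1/28^2 + ...) = O(n). T(n) = O(n).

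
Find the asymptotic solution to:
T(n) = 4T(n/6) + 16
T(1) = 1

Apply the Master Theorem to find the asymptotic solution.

a=4, b=6, f(n)=16. log_6(4) = 0.7737. Case 1 of Master Theorem: T(n) = O(n^0.7737).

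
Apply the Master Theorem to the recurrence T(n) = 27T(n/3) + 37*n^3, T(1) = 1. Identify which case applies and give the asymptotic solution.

a=27, b=3, f(n)=37*n^3.
log_3(27) = 3, so n^(log_b(a)) = n^3.
f(n) = Theta(n^3), so Case 2 applies.
T(n) = Theta(n^3 log n).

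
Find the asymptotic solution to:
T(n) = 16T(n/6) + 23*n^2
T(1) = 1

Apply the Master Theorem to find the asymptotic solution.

a=16, b=6, f(n)=23*n^2. log_6(16) = 1.547 < 2. Case 3: T(n) = O(n^2).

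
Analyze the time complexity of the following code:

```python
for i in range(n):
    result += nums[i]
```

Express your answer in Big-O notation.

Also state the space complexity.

Time complexity: O(n).
Space complexity: O(1).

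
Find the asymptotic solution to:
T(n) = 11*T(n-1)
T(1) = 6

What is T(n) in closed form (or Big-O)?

Each step multiplies by 11. T(n) = T(1)*11^(n-1) = 6*11^(n-1).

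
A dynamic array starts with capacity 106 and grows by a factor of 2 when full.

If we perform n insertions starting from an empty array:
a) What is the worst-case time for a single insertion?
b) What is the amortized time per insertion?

(a) Worst-case single insertion: O(n) -- when the array is full at capacity c, the resize copies all c elements, and c can be Theta(n).
(b) Resizes happen at sizes 106, 212, 424, ... Total copy cost for n insertions: 106 + 212 + ... = O(n) (geometric series with ratio 1/2). Amortized cost per insertion: O(n)/n = O(1).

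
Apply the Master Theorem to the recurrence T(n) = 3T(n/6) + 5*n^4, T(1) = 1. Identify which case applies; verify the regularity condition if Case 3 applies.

a=3, b=6, f(n)=5*n^4.
log_6(3) = 0.6131 < 4.
f(n) = Omega(n^(0.6131+epsilon)) for some epsilon > 0, so Case 3 is the candidate.
Regularity: a*f(n/b) = 3*5*(n/6)^4 = (3/1296)*5*n^4 <= c*f(n) with c = 3/1296 < 1. Satisfied.
Case 3: T(n) = Theta(n^4).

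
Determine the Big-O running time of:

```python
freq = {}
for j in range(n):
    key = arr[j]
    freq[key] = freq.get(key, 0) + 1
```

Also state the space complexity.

Time complexity: O(n).
Space complexity: O(n).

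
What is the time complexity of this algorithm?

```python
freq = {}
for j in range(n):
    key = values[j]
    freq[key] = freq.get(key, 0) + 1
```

Time complexity: O(n).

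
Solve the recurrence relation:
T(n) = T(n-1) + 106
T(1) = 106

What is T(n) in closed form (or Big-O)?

Unrolling: T(n) = T(n-1) + 106 = T(n-2) + 2*106 = ... = T(1) + (n-1)*106 = 106 + (n-1)*106 = 106n.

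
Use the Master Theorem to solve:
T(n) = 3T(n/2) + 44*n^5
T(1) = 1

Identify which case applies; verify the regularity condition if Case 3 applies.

a=3, b=2, f(n)=44*n^5.
log_2(3) = 1.585 < 5.
f(n) = Omega(n^(1.585+epsilon)) for some epsilon > 0, so Case 3 is the candidate.
Regularity: a*f(n/b) = 3*44*(n/2)^5 = (3/32)*44*n^5 <= c*f(n) with c = 3/32 < 1. Satisfied.
Case 3: T(n) = Theta(n^5).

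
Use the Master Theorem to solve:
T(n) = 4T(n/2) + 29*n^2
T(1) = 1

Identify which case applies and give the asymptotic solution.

a=4, b=2, f(n)=29*n^2.
log_2(4) = 2, so n^(log_b(a)) = n^2.
f(n) = Theta(n^2), so Case 2 applies.
T(n) = Theta(n^2 log n).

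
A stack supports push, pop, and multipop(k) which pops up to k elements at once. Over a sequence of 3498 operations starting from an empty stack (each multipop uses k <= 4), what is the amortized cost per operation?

Each element is pushed exactly once and popped at most once (whether by pop or as part of a multipop). So the total number of individual pops over the whole sequence is at most the number of pushes, which is at most 3498. Total work <= 2 * 3498, hence O(1) amortized per operation.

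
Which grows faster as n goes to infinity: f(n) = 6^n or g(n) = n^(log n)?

f(n) = 6^n grows faster: take logs: log(n^(log n)) = (log n)^2, log(6^n) = n log 6; n dominates (log n)^2.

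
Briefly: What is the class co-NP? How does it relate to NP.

co-NP is the class of problems whose complement is in NP. A problem is in co-NP if 'no' instances have short proofs. NP and co-NP may or may not be equal. If NP != co-NP, then P != NP. Tautology (is a formula always true?) is in co-NP.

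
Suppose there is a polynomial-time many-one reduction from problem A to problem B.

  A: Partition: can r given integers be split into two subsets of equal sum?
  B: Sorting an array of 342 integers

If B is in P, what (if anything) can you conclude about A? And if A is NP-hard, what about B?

A poly-time reduction A <=_p B means any A-instance can be transformed to a B-instance in poly time.
If B is in P: compose the reduction with B's poly-time algorithm to solve A in poly time, so A is in P.
If A is NP-hard: every NP problem reduces to A, which reduces to B; composing reductions, every NP problem reduces to B, so B is NP-hard.
(Here in fact A is NP-complete and B is in P, so no such reduction is known -- its existence would imply P = NP; the analysis concerns only what the assumed reduction would or would not let you conclude.)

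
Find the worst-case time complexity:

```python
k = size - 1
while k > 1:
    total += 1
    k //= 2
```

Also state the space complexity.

Time complexity: O(log n).
Space complexity: O(1).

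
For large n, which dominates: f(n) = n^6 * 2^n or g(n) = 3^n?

g(n) = 3^n grows faster: 3^n / (n^6 2^n) = (3/2)^n / n^6 -> infinity since 3/2 > 1.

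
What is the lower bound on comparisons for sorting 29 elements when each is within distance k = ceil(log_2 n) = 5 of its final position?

Partition the 29 positions into floor(n/k) blocks of k = 5 consecutive positions; any permutation within a block keeps every element within k of its final position, so there are at least (k!)^(n/k) distinguishable inputs. Lower bound: log_2((k!)^(n/k)) = (n/k) * log_2(k!) = Theta(n log k); with k = ceil(log_2 n), this is Omega(n log log n).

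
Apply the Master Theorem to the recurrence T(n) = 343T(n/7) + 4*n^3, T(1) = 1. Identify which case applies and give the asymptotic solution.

a=343, b=7, f(n)=4*n^3.
log_7(343) = 3, so n^(log_b(a)) = n^3.
f(n) = Theta(n^3), so Case 2 applies.
T(n) = Theta(n^3 log n).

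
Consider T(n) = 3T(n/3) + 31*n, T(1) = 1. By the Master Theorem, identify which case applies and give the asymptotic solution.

a=3, b=3, f(n)=31*n.
log_3(3) = 1, so n^(log_b(a)) = n.
f(n) = Theta(n), so Case 2 applies.
T(n) = Theta(n log n).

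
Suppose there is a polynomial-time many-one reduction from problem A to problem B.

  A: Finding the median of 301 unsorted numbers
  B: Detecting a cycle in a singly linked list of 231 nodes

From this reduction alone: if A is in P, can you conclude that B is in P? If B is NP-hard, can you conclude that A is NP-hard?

A poly-time reduction A <=_p B transfers tractability DOWN (B easy => A easy) and hardness UP (A hard => B hard), not the reverse.
From A in P, the reduction alone does NOT give B in P: any problem in P trivially reduces to SAT, yet SAT is not known to be in P.
From B NP-hard, the reduction alone does NOT give A NP-hard: again, easy problems reduce to hard ones.
(Here in fact A is P and B is P.)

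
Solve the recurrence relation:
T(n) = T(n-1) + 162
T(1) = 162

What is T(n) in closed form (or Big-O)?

Unrolling: T(n) = T(n-1) + 162 = T(n-2) + 2*162 = ... = T(1) + (n-1)*162 = 162 + (n-1)*162 = 162n.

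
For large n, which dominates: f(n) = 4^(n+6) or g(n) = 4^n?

f(n) = 4^(n+6) and g(n) = 4^n are Theta of each other: 4^(n+6) = 4^6 * 4^n = Theta(4^n).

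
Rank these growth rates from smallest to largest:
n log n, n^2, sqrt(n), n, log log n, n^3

Ordered by growth rate: log log n < sqrt(n) < n < n log n < n^2 < n^3.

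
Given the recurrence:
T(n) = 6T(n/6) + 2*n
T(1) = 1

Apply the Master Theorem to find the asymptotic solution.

a=6, b=6, f(n)=2*n. log_6(6) = 1. Case 2: T(n) = O(n log n).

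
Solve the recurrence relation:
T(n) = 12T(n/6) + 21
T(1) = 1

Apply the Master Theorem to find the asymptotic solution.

a=12, b=6, f(n)=21. log_6(12) = 1.387. Case 1 of Master Theorem: T(n) = O(n^1.387).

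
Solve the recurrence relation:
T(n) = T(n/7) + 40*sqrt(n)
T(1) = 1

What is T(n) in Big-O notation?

Each level contributes sqrt(n/7^k). Geometric series with ratio 1/sqrt(7) < 1 sums to O(sqrt(n)).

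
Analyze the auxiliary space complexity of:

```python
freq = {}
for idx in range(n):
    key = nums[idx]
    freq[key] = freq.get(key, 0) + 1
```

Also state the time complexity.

Space complexity: O(n).
Auxiliary storage grows linearly with the input size n in the worst case.
Time complexity: O(n).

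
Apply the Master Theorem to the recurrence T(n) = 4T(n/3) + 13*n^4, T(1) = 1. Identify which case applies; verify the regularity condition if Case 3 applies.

a=4, b=3, f(n)=13*n^4.
log_3(4) = 1.262 < 4.
f(n) = Omega(n^(1.262+epsilon)) for some epsilon > 0, so Case 3 is the candidate.
Regularity: a*f(n/b) = 4*13*(n/3)^4 = (4/81)*13*n^4 <= c*f(n) with c = 4/81 < 1. Satisfied.
Case 3: T(n) = Theta(n^4).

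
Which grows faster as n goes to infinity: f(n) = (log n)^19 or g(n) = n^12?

g(n) = n^12 grows faster: any positive polynomial dominates any polylog.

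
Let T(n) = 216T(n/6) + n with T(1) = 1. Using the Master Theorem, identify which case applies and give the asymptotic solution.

a=216, b=6, f(n)=n.
log_6(216) = 3 > 1.
Since f(n) = O(n^1) is polynomially smaller than n^3, Case 1 applies.
T(n) = Theta(n^3).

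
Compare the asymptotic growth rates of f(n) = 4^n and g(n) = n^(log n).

f(n) = 4^n grows faster: take logs: log(n^(log n)) = (log n)^2, log(4^n) = n log 4; n dominates (log n)^2.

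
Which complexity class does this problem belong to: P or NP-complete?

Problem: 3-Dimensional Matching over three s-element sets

This problem is NP-complete: one of Karp's 21 NP-complete problems.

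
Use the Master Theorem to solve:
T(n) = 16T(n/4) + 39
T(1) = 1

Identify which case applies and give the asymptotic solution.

a=16, b=4, f(n)=39.
log_4(16) = 2 > 0.
Since f(n) = O(n^0) is polynomially smaller than n^2, Case 1 applies.
T(n) = Theta(n^2).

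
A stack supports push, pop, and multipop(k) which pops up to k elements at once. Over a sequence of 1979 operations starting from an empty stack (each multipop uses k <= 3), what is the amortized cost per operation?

Each element is pushed exactly once and popped at most once (whether by pop or as part of a multipop). So the total number of individual pops over the whole sequence is at most the number of pushes, which is at most 1979. Total work <= 2 * 1979, hence O(1) amortized per operation.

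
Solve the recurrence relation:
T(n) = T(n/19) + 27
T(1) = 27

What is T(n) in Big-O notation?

Each step divides n by 19 and adds 27. After log_19(n) steps, T(n) = O(log n).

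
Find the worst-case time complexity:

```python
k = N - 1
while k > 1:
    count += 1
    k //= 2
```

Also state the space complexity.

Time complexity: O(log n).
Space complexity: O(1).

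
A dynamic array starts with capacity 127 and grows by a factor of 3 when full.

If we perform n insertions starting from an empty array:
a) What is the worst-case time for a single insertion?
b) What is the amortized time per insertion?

(a) Worst-case single insertion: O(n) -- when the array is full at capacity c, the resize copies all c elements, and c can be Theta(n).
(b) Resizes happen at sizes 127, 381, 1143, ... Total copy cost for n insertions: 127 + 381 + ... = O(n) (geometric series with ratio 1/3). Amortized cost per insertion: O(n)/n = O(1).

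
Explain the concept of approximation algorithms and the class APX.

An approximation algorithm finds solutions within a guaranteed factor of optimal in polynomial time. APX is the class of optimization problems with constant-factor polynomial-time approximation algorithms. Vertex Cover is in APX (2-approximation). Unless P = NP, TSP has no constant-factor approximation, but Metric TSP has a 3/2-approximation.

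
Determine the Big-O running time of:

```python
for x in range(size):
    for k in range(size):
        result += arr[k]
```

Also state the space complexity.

Time complexity: O(n^2).
Space complexity: O(1).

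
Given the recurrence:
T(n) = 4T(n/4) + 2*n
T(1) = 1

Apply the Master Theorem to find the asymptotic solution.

a=4, b=4, f(n)=2*n. log_4(4) = 1. Case 2: T(n) = O(n log n).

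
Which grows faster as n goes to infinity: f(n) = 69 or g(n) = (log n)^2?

g(n) = (log n)^2 grows faster: any unbounded function dominates a constant.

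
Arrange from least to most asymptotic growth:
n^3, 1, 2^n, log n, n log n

Ordered by growth rate: 1 < log n < n log n < n^3 < 2^n.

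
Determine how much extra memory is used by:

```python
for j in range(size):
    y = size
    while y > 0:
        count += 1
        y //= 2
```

Space complexity: O(1).
Only a constant amount of auxiliary storage is used; nothing grows with n.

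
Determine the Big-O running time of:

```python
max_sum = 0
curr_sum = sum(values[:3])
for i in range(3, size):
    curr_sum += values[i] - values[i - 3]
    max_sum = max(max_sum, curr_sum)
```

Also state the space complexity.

Time complexity: O(n).
Space complexity: O(1).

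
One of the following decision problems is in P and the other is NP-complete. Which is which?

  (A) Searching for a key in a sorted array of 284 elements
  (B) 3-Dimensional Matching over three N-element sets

(A) is P: binary search runs in O(log n).
(B) is NP-complete: one of Karp's 21 NP-complete problems.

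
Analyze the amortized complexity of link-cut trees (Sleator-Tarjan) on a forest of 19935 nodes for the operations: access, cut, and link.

Link-cut trees represent the forest using splay trees over preferred paths. With potential Phi = sum over nodes of log(size of virtual subtree), each access on 19935 nodes is O(log 19935) = O(log n) amortized by the splay-tree access lemma. Cut and link are O(1) plus one access.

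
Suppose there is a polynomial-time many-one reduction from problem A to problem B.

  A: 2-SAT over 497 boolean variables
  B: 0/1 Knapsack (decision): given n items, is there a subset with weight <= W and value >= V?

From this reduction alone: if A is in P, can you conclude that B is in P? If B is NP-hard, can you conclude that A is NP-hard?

A poly-time reduction A <=_p B transfers tractability DOWN (B easy => A easy) and hardness UP (A hard => B hard), not the reverse.
From A in P, the reduction alone does NOT give B in P: any problem in P trivially reduces to SAT, yet SAT is not known to be in P.
From B NP-hard, the reduction alone does NOT give A NP-hard: again, easy problems reduce to hard ones.
(Here in fact A is P and B is NP-complete.)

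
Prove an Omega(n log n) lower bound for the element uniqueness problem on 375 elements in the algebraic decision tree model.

In the algebraic decision tree model, element uniqueness on 375 elements is equivalent to determining which cell of an arrangement of C(375,2) = 70125 hyperplanes x_i = x_j contains the input point. Ben-Or's theorem shows this requires Omega(n log n).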